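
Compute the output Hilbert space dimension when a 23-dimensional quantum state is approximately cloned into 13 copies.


Output space = H^(tensor 13) where dim(H) = 23
dim = 23^13
= 529 (after 2 factors)
= 12167 (after 3 factors)
= 279841 (after 4 factors)
= 6436343 (after 5 factors)
= 148035889 (after 6 factors)
= 3404825447 (after 7 factors)
= 78310985281 (after 8 factors)
= 1801152661463 (after 9 factors)
= 41426511213649 (after 10 factors)
= 952809757913927 (after 11 factors)
= 21914624432020321 (after 12 factors)
= 504036361936467383 (after 13 factors)
= 504036361936467383

504036361936467383


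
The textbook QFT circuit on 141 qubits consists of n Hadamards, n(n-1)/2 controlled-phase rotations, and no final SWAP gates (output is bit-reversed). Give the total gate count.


Hadamard gates: 141
Controlled rotations: n*(n-1)/2 = 141*140/2 = 9870
SWAP gates: 0 (omitted)
Total = 141 + 9870
= 10011

10011


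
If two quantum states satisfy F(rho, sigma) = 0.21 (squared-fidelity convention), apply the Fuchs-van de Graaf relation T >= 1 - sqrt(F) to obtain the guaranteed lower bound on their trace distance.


Fuchs-van de Graaf (squared-fidelity convention): 1 - sqrt(F) <= T <= sqrt(1 - F).
Lower bound: T >= 1 - sqrt(F)
sqrt(F) = sqrt(0.21) = 0.4583
T >= 1 - 0.4583
T >= 0.5417

0.5417


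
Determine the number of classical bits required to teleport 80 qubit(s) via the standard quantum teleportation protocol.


Quantum teleportation requires 2 classical bits per qubit teleported.
80 qubit(s) -> 2 * 80 = 160 classical bits

160


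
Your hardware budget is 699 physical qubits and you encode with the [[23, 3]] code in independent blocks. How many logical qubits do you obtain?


Each code block uses 23 physical qubits for 3 logical qubit(s).
Number of complete blocks = floor(699 / 23) = 30
Logical qubits = 30 * 3
= 90

90


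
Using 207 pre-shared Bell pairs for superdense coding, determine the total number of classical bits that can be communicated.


Superdense coding allows 2 classical bits per shared entangled pair.
207 pair(s) -> 2 * 207 = 414 classical bits

414


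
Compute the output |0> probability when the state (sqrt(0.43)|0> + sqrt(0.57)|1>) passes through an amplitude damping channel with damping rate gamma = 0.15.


For amplitude damping with parameter gamma on state sqrt(a)|0> + sqrt(b)|1>:
alpha^2 = 0.43, beta^2 = 0.57
P(|0>) = alpha^2 + gamma * beta^2
= 0.43 + 0.15 * 0.57
= 0.43 + 0.0855
= 0.5155

0.5155


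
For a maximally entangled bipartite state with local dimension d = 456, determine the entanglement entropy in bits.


For a maximally entangled state in d x d:
S = log2(d) = log2(456)
= 8.8329

8.8329


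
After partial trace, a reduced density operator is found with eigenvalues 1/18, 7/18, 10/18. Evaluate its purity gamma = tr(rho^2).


tr(rho^2) = sum of eigenvalues squared
= (1/18)^2 + (7/18)^2 + (10/18)^2
= (1 + 49 + 100) / 324
= 150/324
= 0.4630

0.4630


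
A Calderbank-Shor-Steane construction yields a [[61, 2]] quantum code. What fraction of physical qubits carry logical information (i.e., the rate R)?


Code rate R = k/n
= 2/61
= 0.0328

0.0328


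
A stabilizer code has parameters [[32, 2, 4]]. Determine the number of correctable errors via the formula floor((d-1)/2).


Code parameters: [[32, 2, 4]], distance d = 4.
Number of correctable errors = floor((d-1)/2)
= floor((4 - 1)/2)
= floor(3/2)
= 1

1


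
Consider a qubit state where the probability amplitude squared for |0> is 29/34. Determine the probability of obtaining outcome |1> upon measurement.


|alpha|^2 = 29/34 = 0.8529
|beta|^2 = 1 - 29/34 = 5/34 = 0.1471
P(|1>) = |beta|^2 = 0.1471

0.1471


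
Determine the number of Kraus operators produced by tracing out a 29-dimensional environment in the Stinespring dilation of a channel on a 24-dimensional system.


Tracing out the environment in an orthonormal basis {|i>_E} gives Kraus operators K_i = <i|_E U |0>_E.
Number of Kraus operators = dim(H_env) = d_env
= 29

29


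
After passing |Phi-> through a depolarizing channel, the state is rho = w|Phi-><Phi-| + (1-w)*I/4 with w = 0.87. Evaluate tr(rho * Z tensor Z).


|Phi-> = (|00> - |11>)/sqrt(2)
For the pure Bell state, <Z_A Z_B> = +1 (Bell-state Pauli correlator).
The maximally-mixed part I/4 has tr(I/4 * P tensor P) = 0 for any traceless Pauli P.
So <Z_A Z_B>_rho = w * (+1) + (1 - w) * 0
= 0.87 * (+1)
= 0.8700

0.8700


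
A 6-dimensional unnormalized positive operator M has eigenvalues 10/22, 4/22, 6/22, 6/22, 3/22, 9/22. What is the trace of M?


tr(M) = sum of eigenvalues
= 10/22 + 4/22 + 6/22 + 6/22 + 3/22 + 9/22
= 38/22
= 1.7273

1.7273


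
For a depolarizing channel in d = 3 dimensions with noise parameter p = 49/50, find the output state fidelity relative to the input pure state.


F = (1-p) + p/d
= (1 - 0.9800) + 0.9800/3
= 0.0200 + 0.3267
= 0.3467

0.3467


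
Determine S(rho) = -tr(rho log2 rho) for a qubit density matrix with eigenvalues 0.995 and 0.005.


S = -p*log2(p) - (1-p)*log2(1-p)
p = 0.9950, 1-p = 0.0050
= -0.9950 * log2(0.9950) - 0.0050 * log2(0.0050)
= -(-0.0072) - (-0.0382)
= 0.0454

0.0454


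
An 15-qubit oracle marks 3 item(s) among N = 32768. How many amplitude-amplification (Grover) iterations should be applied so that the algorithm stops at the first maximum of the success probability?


After j Grover iterations the success probability is P(j) = sin^2((2j+1)*theta), where sin(theta) = sqrt(k/N).
N = 2^15 = 32768, k = 3
sin(theta) = sqrt(k/N) = 0.009568319308
theta = arcsin(sqrt(k/N)) = 0.009568465315 rad
P(j) reaches its first maximum when (2j+1)*theta is as close as possible to pi/2, i.e. j = round(pi/(4*theta) - 1/2).
pi/(4*theta) - 1/2 = 81.5819
(For comparison, the common estimate pi/4 * sqrt(N/k) = 82.0832; the exact maximiser is used here.)
Optimal iterations = 82

82


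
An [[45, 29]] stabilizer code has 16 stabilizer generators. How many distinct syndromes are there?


Each stabilizer generator gives a binary (+1 or -1) measurement outcome.
With 16 independent generators:
Total syndromes = 2^16
= 65536

65536


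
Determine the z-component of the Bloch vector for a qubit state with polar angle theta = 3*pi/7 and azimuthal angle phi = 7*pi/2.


theta = 1.3464, phi = 10.9956
r_z = cos(theta) = 0.2225

0.2225


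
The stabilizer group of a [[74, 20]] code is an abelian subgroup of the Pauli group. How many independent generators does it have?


For an [[n,k]] stabilizer code:
Number of stabilizer generators = n - k
= 74 - 20
= 54

54


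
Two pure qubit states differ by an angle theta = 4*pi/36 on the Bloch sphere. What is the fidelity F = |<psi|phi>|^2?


For states separated by angle theta on Bloch sphere:
F = cos^2(theta/2)
theta = 4*pi/36 = 0.3491
theta/2 = 0.1745
cos(theta/2) = 0.9848
F = 0.9698

0.9698


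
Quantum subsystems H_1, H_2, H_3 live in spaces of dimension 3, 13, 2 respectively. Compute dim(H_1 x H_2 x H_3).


dim(H_1 x H_2 x H_3) = 3 * 13 * 2
= 39 * 2
= 78

78


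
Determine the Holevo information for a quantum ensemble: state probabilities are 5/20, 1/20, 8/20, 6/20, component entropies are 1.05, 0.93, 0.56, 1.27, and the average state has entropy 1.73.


chi = S(rho) - sum_i p_i * S(rho_i)
Weighted entropy = 5/20 * 1.05 + 1/20 * 0.93 + 8/20 * 0.56 + 6/20 * 1.27
= 0.9140
chi = 1.73 - 0.9140
= 0.8160

0.8160


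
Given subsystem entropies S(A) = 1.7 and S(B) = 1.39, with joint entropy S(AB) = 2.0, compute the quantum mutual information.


I(A:B) = S(A) + S(B) - S(AB)
= 1.7 + 1.39 - 2.0
= 1.0900

1.0900


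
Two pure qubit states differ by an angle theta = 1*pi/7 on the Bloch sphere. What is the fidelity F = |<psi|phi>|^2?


For states separated by angle theta on Bloch sphere:
F = cos^2(theta/2)
theta = 1*pi/7 = 0.4488
theta/2 = 0.2244
cos(theta/2) = 0.9749
F = 0.9505

0.9505


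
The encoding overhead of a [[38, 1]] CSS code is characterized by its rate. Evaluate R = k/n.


Code rate R = k/n
= 1/38
= 0.0263

0.0263


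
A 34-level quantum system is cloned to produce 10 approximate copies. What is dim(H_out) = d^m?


Output space = H^(tensor 10) where dim(H) = 34
dim = 34^10
= 1156 (after 2 factors)
= 39304 (after 3 factors)
= 1336336 (after 4 factors)
= 45435424 (after 5 factors)
= 1544804416 (after 6 factors)
= 52523350144 (after 7 factors)
= 1785793904896 (after 8 factors)
= 60716992766464 (after 9 factors)
= 2064377754059776 (after 10 factors)
= 2064377754059776

2064377754059776


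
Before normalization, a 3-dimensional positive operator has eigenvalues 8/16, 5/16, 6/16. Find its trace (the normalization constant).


tr(M) = sum of eigenvalues
= 8/16 + 5/16 + 6/16
= 19/16
= 1.1875

1.1875


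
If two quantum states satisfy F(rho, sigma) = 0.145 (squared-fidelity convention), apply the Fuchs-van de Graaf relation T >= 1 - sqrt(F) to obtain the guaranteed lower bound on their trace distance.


Fuchs-van de Graaf (squared-fidelity convention): 1 - sqrt(F) <= T <= sqrt(1 - F).
Lower bound: T >= 1 - sqrt(F)
sqrt(F) = sqrt(0.145) = 0.3808
T >= 1 - 0.3808
T >= 0.6192

0.6192


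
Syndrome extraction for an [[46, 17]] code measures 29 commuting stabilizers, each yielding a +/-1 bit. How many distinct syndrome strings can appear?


Each stabilizer generator gives a binary (+1 or -1) measurement outcome.
With 29 independent generators:
Total syndromes = 2^29
= 536870912

536870912


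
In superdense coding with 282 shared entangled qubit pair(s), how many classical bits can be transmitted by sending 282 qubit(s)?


Superdense coding allows 2 classical bits per shared entangled pair.
282 pair(s) -> 2 * 282 = 564 classical bits

564


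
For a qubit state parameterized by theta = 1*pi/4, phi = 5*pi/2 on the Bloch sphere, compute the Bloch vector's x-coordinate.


theta = 0.7854, phi = 7.8540
r_x = sin(theta)*cos(phi) = 0.7071 * 0.0000
r_x = 0.0000

0.0000


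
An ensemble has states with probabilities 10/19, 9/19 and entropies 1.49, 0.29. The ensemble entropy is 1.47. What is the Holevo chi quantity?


chi = S(rho) - sum_i p_i * S(rho_i)
Weighted entropy = 10/19 * 1.49 + 9/19 * 0.29
= 0.9216
chi = 1.47 - 0.9216
= 0.5484

0.5484


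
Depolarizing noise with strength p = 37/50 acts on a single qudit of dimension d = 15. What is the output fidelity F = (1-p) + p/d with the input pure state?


F = (1-p) + p/d
= (1 - 0.7400) + 0.7400/15
= 0.2600 + 0.0493
= 0.3093

0.3093


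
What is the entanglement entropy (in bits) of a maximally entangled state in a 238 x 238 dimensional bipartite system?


For a maximally entangled state in d x d:
S = log2(d) = log2(238)
= 7.8948

7.8948


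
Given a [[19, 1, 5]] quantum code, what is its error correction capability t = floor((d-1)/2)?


Code parameters: [[19, 1, 5]], distance d = 5.
Number of correctable errors = floor((d-1)/2)
= floor((5 - 1)/2)
= floor(4/2)
= 2

2


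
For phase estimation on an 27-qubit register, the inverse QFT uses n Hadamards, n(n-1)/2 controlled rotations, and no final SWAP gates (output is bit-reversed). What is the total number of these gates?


Hadamard gates: 27
Controlled rotations: n*(n-1)/2 = 27*26/2 = 351
SWAP gates: 0 (omitted)
Total = 27 + 351
= 378

378


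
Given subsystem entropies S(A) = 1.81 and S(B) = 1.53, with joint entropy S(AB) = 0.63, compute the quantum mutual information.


I(A:B) = S(A) + S(B) - S(AB)
= 1.81 + 1.53 - 0.63
= 2.7100

2.7100


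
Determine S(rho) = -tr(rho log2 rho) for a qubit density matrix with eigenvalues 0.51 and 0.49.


S = -p*log2(p) - (1-p)*log2(1-p)
p = 0.5100, 1-p = 0.4900
= -0.5100 * log2(0.5100) - 0.4900 * log2(0.4900)
= -(-0.4954) - (-0.5043)
= 0.9997

0.9997


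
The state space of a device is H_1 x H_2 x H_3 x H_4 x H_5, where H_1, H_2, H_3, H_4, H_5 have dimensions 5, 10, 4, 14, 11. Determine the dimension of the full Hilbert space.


dim(H_1 x H_2 x H_3 x H_4 x H_5) = 5 * 10 * 4 * 14 * 11
= 50 * 4 * 14 * 11
= 200 * 14 * 11
= 2800 * 11
= 30800

30800


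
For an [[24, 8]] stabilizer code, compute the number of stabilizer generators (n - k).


For an [[n,k]] stabilizer code:
Number of stabilizer generators = n - k
= 24 - 8
= 16

16


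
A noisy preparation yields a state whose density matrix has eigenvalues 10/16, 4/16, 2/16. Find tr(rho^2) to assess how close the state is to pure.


tr(rho^2) = sum of eigenvalues squared
= (10/16)^2 + (4/16)^2 + (2/16)^2
= (100 + 16 + 4) / 256
= 120/256
= 0.4688

0.4688


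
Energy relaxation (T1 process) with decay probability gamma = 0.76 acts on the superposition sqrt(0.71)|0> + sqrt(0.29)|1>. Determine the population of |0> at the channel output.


For amplitude damping with parameter gamma on state sqrt(a)|0> + sqrt(b)|1>:
alpha^2 = 0.71, beta^2 = 0.29
P(|0>) = alpha^2 + gamma * beta^2
= 0.71 + 0.76 * 0.29
= 0.71 + 0.2204
= 0.9304

0.9304


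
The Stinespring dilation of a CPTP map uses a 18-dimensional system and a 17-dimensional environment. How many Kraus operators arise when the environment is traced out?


Tracing out the environment in an orthonormal basis {|i>_E} gives Kraus operators K_i = <i|_E U |0>_E.
Number of Kraus operators = dim(H_env) = d_env
= 17

17


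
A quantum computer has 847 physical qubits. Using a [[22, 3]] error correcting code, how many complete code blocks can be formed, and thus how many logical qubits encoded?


Each code block uses 22 physical qubits for 3 logical qubit(s).
Number of complete blocks = floor(847 / 22) = 38
Logical qubits = 38 * 3
= 114

114


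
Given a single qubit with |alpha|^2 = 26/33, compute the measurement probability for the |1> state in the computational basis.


|alpha|^2 = 26/33 = 0.7879
|beta|^2 = 1 - 26/33 = 7/33 = 0.2121
P(|1>) = |beta|^2 = 0.2121

0.2121


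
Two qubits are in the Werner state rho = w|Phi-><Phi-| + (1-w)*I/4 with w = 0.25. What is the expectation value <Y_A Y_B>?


|Phi-> = (|00> - |11>)/sqrt(2)
For the pure Bell state, <Y_A Y_B> = +1 (Bell-state Pauli correlator).
The maximally-mixed part I/4 has tr(I/4 * P tensor P) = 0 for any traceless Pauli P.
So <Y_A Y_B>_rho = w * (+1) + (1 - w) * 0
= 0.25 * (+1)
= 0.2500

0.2500


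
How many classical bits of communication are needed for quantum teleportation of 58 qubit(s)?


Quantum teleportation requires 2 classical bits per qubit teleported.
58 qubit(s) -> 2 * 58 = 116 classical bits

116


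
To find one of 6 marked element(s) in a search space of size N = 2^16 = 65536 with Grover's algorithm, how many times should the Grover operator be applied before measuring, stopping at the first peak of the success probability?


After j Grover iterations the success probability is P(j) = sin^2((2j+1)*theta), where sin(theta) = sqrt(k/N).
N = 2^16 = 65536, k = 6
sin(theta) = sqrt(k/N) = 0.009568319308
theta = arcsin(sqrt(k/N)) = 0.009568465315 rad
P(j) reaches its first maximum when (2j+1)*theta is as close as possible to pi/2, i.e. j = round(pi/(4*theta) - 1/2).
pi/(4*theta) - 1/2 = 81.5819
(For comparison, the common estimate pi/4 * sqrt(N/k) = 82.0832; the exact maximiser is used here.)
Optimal iterations = 82

82


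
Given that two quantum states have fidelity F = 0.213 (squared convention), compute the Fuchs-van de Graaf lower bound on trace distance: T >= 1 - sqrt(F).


Fuchs-van de Graaf (squared-fidelity convention): 1 - sqrt(F) <= T <= sqrt(1 - F).
Lower bound: T >= 1 - sqrt(F)
sqrt(F) = sqrt(0.213) = 0.4615
T >= 1 - 0.4615
T >= 0.5385

0.5385


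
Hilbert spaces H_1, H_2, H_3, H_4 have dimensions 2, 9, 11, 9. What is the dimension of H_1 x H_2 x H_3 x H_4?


dim(H_1 x H_2 x H_3 x H_4) = 2 * 9 * 11 * 9
= 18 * 11 * 9
= 198 * 9
= 1782

1782


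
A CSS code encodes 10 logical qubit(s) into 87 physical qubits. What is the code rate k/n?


Code rate R = k/n
= 10/87
= 0.1149

0.1149


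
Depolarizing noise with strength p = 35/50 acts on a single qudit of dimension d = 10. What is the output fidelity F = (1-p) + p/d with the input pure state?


F = (1-p) + p/d
= (1 - 0.7000) + 0.7000/10
= 0.3000 + 0.0700
= 0.3700

0.3700


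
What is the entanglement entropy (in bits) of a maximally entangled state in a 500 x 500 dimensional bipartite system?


For a maximally entangled state in d x d:
S = log2(d) = log2(500)
= 8.9658

8.9658


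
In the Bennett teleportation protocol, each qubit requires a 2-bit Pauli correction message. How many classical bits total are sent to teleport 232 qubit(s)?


Quantum teleportation requires 2 classical bits per qubit teleported.
232 qubit(s) -> 2 * 232 = 464 classical bits

464


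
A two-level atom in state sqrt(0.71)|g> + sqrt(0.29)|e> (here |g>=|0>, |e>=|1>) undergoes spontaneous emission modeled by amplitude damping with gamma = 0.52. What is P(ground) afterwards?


For amplitude damping with parameter gamma on state sqrt(a)|0> + sqrt(b)|1>:
alpha^2 = 0.71, beta^2 = 0.29
P(|0>) = alpha^2 + gamma * beta^2
= 0.71 + 0.52 * 0.29
= 0.71 + 0.1508
= 0.8608

0.8608


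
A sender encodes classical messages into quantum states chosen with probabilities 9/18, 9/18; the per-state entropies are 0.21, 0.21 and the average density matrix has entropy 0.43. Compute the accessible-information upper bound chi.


chi = S(rho) - sum_i p_i * S(rho_i)
Weighted entropy = 9/18 * 0.21 + 9/18 * 0.21
= 0.2100
chi = 0.43 - 0.2100
= 0.2200

0.2200


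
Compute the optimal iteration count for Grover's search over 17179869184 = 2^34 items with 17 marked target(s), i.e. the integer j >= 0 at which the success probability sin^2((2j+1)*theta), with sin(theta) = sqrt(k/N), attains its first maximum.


After j Grover iterations the success probability is P(j) = sin^2((2j+1)*theta), where sin(theta) = sqrt(k/N).
N = 2^34 = 17179869184, k = 17
sin(theta) = sqrt(k/N) = 3.145679951e-05
theta = arcsin(sqrt(k/N)) = 3.145679952e-05 rad
P(j) reaches its first maximum when (2j+1)*theta is as close as possible to pi/2, i.e. j = round(pi/(4*theta) - 1/2).
pi/(4*theta) - 1/2 = 24967.0166
(For comparison, the common estimate pi/4 * sqrt(N/k) = 24967.5166; the exact maximiser is used here.)
Optimal iterations = 24967

24967


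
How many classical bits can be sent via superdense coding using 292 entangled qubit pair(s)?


Superdense coding allows 2 classical bits per shared entangled pair.
292 pair(s) -> 2 * 292 = 584 classical bits

584


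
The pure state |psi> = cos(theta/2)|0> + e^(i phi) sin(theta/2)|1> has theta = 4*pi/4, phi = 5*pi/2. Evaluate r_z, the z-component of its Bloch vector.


theta = 3.1416, phi = 7.8540
r_z = cos(theta) = -1.0000

-1.0000


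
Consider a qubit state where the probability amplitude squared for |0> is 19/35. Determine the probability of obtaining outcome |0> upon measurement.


|alpha|^2 = 19/35 = 0.5429
|beta|^2 = 1 - 19/35 = 16/35 = 0.4571
P(|0>) = |alpha|^2 = 0.5429

0.5429


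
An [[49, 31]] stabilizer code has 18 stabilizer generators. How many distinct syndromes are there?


Each stabilizer generator gives a binary (+1 or -1) measurement outcome.
With 18 independent generators:
Total syndromes = 2^18
= 262144

262144


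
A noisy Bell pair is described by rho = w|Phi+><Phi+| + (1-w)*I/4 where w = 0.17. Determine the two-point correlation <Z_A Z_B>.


|Phi+> = (|00> + |11>)/sqrt(2)
For the pure Bell state, <Z_A Z_B> = +1 (Bell-state Pauli correlator).
The maximally-mixed part I/4 has tr(I/4 * P tensor P) = 0 for any traceless Pauli P.
So <Z_A Z_B>_rho = w * (+1) + (1 - w) * 0
= 0.17 * (+1)
= 0.1700

0.1700


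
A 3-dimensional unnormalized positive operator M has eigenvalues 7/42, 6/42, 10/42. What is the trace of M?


tr(M) = sum of eigenvalues
= 7/42 + 6/42 + 10/42
= 23/42
= 0.5476

0.5476


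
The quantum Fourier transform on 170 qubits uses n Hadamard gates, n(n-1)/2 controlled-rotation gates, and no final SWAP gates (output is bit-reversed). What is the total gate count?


Hadamard gates: 170
Controlled rotations: n*(n-1)/2 = 170*169/2 = 14365
SWAP gates: 0 (omitted)
Total = 170 + 14365
= 14535

14535


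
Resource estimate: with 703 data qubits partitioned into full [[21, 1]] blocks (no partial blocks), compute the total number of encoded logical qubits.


Each code block uses 21 physical qubits for 1 logical qubit(s).
Number of complete blocks = floor(703 / 21) = 33
Logical qubits = 33 * 1
= 33

33


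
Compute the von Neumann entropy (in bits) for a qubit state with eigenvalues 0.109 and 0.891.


S = -p*log2(p) - (1-p)*log2(1-p)
p = 0.1090, 1-p = 0.8910
= -0.1090 * log2(0.1090) - 0.8910 * log2(0.8910)
= -(-0.3485) - (-0.1484)
= 0.4969

0.4969


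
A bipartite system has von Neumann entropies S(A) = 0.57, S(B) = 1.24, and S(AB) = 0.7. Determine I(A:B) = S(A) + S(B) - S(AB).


I(A:B) = S(A) + S(B) - S(AB)
= 0.57 + 1.24 - 0.7
= 1.1100

1.1100


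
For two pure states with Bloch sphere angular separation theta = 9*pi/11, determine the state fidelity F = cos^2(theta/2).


For states separated by angle theta on Bloch sphere:
F = cos^2(theta/2)
theta = 9*pi/11 = 2.5704
theta/2 = 1.2852
cos(theta/2) = 0.2817
F = 0.0794

0.0794


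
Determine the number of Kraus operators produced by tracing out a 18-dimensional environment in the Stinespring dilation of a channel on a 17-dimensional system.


Tracing out the environment in an orthonormal basis {|i>_E} gives Kraus operators K_i = <i|_E U |0>_E.
Number of Kraus operators = dim(H_env) = d_env
= 18

18


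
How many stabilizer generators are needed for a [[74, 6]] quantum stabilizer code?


For an [[n,k]] stabilizer code:
Number of stabilizer generators = n - k
= 74 - 6
= 68

68


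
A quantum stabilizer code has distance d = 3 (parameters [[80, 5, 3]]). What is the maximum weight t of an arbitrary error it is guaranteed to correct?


Code parameters: [[80, 5, 3]], distance d = 3.
Number of correctable errors = floor((d-1)/2)
= floor((3 - 1)/2)
= floor(2/2)
= 1

1


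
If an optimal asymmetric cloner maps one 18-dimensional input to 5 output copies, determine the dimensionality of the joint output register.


Output space = H^(tensor 5) where dim(H) = 18
dim = 18^5
= 324 (after 2 factors)
= 5832 (after 3 factors)
= 104976 (after 4 factors)
= 1889568 (after 5 factors)
= 1889568

1889568


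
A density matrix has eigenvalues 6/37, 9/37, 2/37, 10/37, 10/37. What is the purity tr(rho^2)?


tr(rho^2) = sum of eigenvalues squared
= (6/37)^2 + (9/37)^2 + (2/37)^2 + (10/37)^2 + (10/37)^2
= (36 + 81 + 4 + 100 + 100) / 1369
= 321/1369
= 0.2345

0.2345


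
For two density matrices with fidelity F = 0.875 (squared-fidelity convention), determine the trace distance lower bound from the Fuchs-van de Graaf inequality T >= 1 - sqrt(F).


Fuchs-van de Graaf (squared-fidelity convention): 1 - sqrt(F) <= T <= sqrt(1 - F).
Lower bound: T >= 1 - sqrt(F)
sqrt(F) = sqrt(0.875) = 0.9354
T >= 1 - 0.9354
T >= 0.0646

0.0646


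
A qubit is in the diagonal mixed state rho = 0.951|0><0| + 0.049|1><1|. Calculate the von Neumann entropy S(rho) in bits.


S = -p*log2(p) - (1-p)*log2(1-p)
p = 0.9510, 1-p = 0.0490
= -0.9510 * log2(0.9510) - 0.0490 * log2(0.0490)
= -(-0.0689) - (-0.2132)
= 0.2821

0.2821


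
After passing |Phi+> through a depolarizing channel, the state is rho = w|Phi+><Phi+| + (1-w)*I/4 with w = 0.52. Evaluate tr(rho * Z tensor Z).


|Phi+> = (|00> + |11>)/sqrt(2)
For the pure Bell state, <Z_A Z_B> = +1 (Bell-state Pauli correlator).
The maximally-mixed part I/4 has tr(I/4 * P tensor P) = 0 for any traceless Pauli P.
So <Z_A Z_B>_rho = w * (+1) + (1 - w) * 0
= 0.52 * (+1)
= 0.5200

0.5200


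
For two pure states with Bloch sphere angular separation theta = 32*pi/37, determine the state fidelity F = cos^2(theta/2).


For states separated by angle theta on Bloch sphere:
F = cos^2(theta/2)
theta = 32*pi/37 = 2.7171
theta/2 = 1.3585
cos(theta/2) = 0.2107
F = 0.0444

0.0444


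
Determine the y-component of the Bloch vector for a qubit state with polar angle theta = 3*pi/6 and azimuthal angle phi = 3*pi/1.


theta = 1.5708, phi = 9.4248
r_y = sin(theta)*sin(phi) = 1.0000 * 0.0000
r_y = 0.0000

0.0000


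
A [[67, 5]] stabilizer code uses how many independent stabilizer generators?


For an [[n,k]] stabilizer code:
Number of stabilizer generators = n - k
= 67 - 5
= 62

62


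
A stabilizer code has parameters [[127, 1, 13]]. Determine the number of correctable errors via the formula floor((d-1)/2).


Code parameters: [[127, 1, 13]], distance d = 13.
Number of correctable errors = floor((d-1)/2)
= floor((13 - 1)/2)
= floor(12/2)
= 6

6


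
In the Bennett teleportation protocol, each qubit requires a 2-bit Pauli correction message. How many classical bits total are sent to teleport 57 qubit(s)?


Quantum teleportation requires 2 classical bits per qubit teleported.
57 qubit(s) -> 2 * 57 = 114 classical bits

114


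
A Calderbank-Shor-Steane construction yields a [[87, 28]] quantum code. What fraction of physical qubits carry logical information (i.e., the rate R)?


Code rate R = k/n
= 28/87
= 0.3218

0.3218


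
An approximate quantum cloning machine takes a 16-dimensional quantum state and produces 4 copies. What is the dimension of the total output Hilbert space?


Output space = H^(tensor 4) where dim(H) = 16
dim = 16^4
= 256 (after 2 factors)
= 4096 (after 3 factors)
= 65536 (after 4 factors)
= 65536

65536


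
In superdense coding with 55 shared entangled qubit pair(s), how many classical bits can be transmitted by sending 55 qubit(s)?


Superdense coding allows 2 classical bits per shared entangled pair.
55 pair(s) -> 2 * 55 = 110 classical bits

110


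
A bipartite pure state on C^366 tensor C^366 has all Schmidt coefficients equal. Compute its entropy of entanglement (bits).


For a maximally entangled state in d x d:
S = log2(d) = log2(366)
= 8.5157

8.5157


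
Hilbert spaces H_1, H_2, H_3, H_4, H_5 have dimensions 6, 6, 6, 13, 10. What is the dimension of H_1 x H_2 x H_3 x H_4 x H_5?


dim(H_1 x H_2 x H_3 x H_4 x H_5) = 6 * 6 * 6 * 13 * 10
= 36 * 6 * 13 * 10
= 216 * 13 * 10
= 2808 * 10
= 28080

28080


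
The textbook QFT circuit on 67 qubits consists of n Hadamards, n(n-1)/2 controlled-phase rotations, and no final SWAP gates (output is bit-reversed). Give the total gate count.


Hadamard gates: 67
Controlled rotations: n*(n-1)/2 = 67*66/2 = 2211
SWAP gates: 0 (omitted)
Total = 67 + 2211
= 2278

2278


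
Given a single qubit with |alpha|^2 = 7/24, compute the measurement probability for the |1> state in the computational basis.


|alpha|^2 = 7/24 = 0.2917
|beta|^2 = 1 - 7/24 = 17/24 = 0.7083
P(|1>) = |beta|^2 = 0.7083

0.7083


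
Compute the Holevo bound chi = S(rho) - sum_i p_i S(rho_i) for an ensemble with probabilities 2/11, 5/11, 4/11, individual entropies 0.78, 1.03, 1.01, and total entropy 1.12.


chi = S(rho) - sum_i p_i * S(rho_i)
Weighted entropy = 2/11 * 0.78 + 5/11 * 1.03 + 4/11 * 1.01
= 0.9773
chi = 1.12 - 0.9773
= 0.1427

0.1427


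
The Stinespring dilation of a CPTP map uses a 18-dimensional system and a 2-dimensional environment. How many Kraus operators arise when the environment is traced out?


Tracing out the environment in an orthonormal basis {|i>_E} gives Kraus operators K_i = <i|_E U |0>_E.
Number of Kraus operators = dim(H_env) = d_env
= 2

2


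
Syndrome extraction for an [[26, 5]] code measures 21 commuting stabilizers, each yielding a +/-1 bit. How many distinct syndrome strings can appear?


Each stabilizer generator gives a binary (+1 or -1) measurement outcome.
With 21 independent generators:
Total syndromes = 2^21
= 2097152

2097152


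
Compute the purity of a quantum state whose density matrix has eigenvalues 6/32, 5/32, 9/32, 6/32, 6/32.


tr(rho^2) = sum of eigenvalues squared
= (6/32)^2 + (5/32)^2 + (9/32)^2 + (6/32)^2 + (6/32)^2
= (36 + 25 + 81 + 36 + 36) / 1024
= 214/1024
= 0.2090

0.2090


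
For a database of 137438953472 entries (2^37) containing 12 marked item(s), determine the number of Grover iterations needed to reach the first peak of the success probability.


After j Grover iterations the success probability is P(j) = sin^2((2j+1)*theta), where sin(theta) = sqrt(k/N).
N = 2^37 = 137438953472, k = 12
sin(theta) = sqrt(k/N) = 9.344061824e-06
theta = arcsin(sqrt(k/N)) = 9.344061824e-06 rad
P(j) reaches its first maximum when (2j+1)*theta is as close as possible to pi/2, i.e. j = round(pi/(4*theta) - 1/2).
pi/(4*theta) - 1/2 = 84052.6857
(For comparison, the common estimate pi/4 * sqrt(N/k) = 84053.1857; the exact maximiser is used here.)
Optimal iterations = 84053

84053


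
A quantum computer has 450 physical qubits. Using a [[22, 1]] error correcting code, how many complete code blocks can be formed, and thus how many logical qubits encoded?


Each code block uses 22 physical qubits for 1 logical qubit(s).
Number of complete blocks = floor(450 / 22) = 20
Logical qubits = 20 * 1
= 20

20


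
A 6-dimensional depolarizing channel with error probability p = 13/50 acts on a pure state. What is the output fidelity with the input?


F = (1-p) + p/d
= (1 - 0.2600) + 0.2600/6
= 0.7400 + 0.0433
= 0.7833

0.7833


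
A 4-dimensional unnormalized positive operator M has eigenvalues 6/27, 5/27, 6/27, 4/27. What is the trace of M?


tr(M) = sum of eigenvalues
= 6/27 + 5/27 + 6/27 + 4/27
= 21/27
= 0.7778

0.7778


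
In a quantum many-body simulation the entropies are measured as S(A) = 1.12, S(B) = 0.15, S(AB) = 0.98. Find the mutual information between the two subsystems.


I(A:B) = S(A) + S(B) - S(AB)
= 1.12 + 0.15 - 0.98
= 0.2900

0.2900


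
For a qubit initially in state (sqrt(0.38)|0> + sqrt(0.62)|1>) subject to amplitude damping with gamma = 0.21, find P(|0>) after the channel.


For amplitude damping with parameter gamma on state sqrt(a)|0> + sqrt(b)|1>:
alpha^2 = 0.38, beta^2 = 0.62
P(|0>) = alpha^2 + gamma * beta^2
= 0.38 + 0.21 * 0.62
= 0.38 + 0.1302
= 0.5102

0.5102


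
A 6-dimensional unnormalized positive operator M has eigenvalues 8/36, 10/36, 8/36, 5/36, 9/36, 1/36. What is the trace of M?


tr(M) = sum of eigenvalues
= 8/36 + 10/36 + 8/36 + 5/36 + 9/36 + 1/36
= 41/36
= 1.1389

1.1389


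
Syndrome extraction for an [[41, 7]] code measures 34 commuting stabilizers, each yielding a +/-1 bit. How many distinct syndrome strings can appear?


Each stabilizer generator gives a binary (+1 or -1) measurement outcome.
With 34 independent generators:
Total syndromes = 2^34
= 17179869184

17179869184


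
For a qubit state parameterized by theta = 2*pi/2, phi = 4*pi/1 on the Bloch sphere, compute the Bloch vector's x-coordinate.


theta = 3.1416, phi = 12.5664
r_x = sin(theta)*cos(phi) = 0.0000 * 1.0000
r_x = 0.0000

0.0000


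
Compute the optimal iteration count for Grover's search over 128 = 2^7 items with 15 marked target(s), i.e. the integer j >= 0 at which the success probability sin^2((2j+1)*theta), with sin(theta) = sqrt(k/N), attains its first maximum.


After j Grover iterations the success probability is P(j) = sin^2((2j+1)*theta), where sin(theta) = sqrt(k/N).
N = 2^7 = 128, k = 15
sin(theta) = sqrt(k/N) = 0.3423265984
theta = arcsin(sqrt(k/N)) = 0.3493919925 rad
P(j) reaches its first maximum when (2j+1)*theta is as close as possible to pi/2, i.e. j = round(pi/(4*theta) - 1/2).
pi/(4*theta) - 1/2 = 1.7479
(For comparison, the common estimate pi/4 * sqrt(N/k) = 2.2943; the exact maximiser is used here.)
Optimal iterations = 2

2


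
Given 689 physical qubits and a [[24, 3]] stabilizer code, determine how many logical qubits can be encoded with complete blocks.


Each code block uses 24 physical qubits for 3 logical qubit(s).
Number of complete blocks = floor(689 / 24) = 28
Logical qubits = 28 * 3
= 84

84


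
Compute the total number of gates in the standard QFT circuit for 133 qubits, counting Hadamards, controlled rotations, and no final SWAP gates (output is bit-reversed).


Hadamard gates: 133
Controlled rotations: n*(n-1)/2 = 133*132/2 = 8778
SWAP gates: 0 (omitted)
Total = 133 + 8778
= 8911

8911


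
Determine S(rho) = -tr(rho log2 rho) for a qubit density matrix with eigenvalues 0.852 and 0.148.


S = -p*log2(p) - (1-p)*log2(1-p)
p = 0.8520, 1-p = 0.1480
= -0.8520 * log2(0.8520) - 0.1480 * log2(0.1480)
= -(-0.1969) - (-0.4079)
= 0.6048

0.6048


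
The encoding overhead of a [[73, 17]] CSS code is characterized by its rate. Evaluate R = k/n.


Code rate R = k/n
= 17/73
= 0.2329

0.2329


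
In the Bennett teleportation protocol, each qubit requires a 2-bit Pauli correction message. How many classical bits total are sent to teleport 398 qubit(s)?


Quantum teleportation requires 2 classical bits per qubit teleported.
398 qubit(s) -> 2 * 398 = 796 classical bits

796


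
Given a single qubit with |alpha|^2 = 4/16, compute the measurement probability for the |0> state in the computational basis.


|alpha|^2 = 4/16 = 0.2500
|beta|^2 = 1 - 4/16 = 12/16 = 0.7500
P(|0>) = |alpha|^2 = 0.2500

0.2500


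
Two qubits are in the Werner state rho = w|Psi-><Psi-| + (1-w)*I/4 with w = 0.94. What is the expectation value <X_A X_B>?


|Psi-> = (|01> - |10>)/sqrt(2)
For the pure Bell state, <X_A X_B> = -1 (Bell-state Pauli correlator).
The maximally-mixed part I/4 has tr(I/4 * P tensor P) = 0 for any traceless Pauli P.
So <X_A X_B>_rho = w * (-1) + (1 - w) * 0
= 0.94 * (-1)
= -0.9400

-0.9400


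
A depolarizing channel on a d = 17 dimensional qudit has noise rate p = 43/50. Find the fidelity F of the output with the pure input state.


F = (1-p) + p/d
= (1 - 0.8600) + 0.8600/17
= 0.1400 + 0.0506
= 0.1906

0.1906


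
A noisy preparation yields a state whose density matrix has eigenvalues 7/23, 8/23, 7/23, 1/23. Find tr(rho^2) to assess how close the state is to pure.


tr(rho^2) = sum of eigenvalues squared
= (7/23)^2 + (8/23)^2 + (7/23)^2 + (1/23)^2
= (49 + 64 + 49 + 1) / 529
= 163/529
= 0.3081

0.3081


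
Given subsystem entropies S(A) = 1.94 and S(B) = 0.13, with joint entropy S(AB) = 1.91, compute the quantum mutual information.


I(A:B) = S(A) + S(B) - S(AB)
= 1.94 + 0.13 - 1.91
= 0.1600

0.1600


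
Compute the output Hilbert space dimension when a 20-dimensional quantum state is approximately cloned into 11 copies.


Output space = H^(tensor 11) where dim(H) = 20
dim = 20^11
= 400 (after 2 factors)
= 8000 (after 3 factors)
= 160000 (after 4 factors)
= 3200000 (after 5 factors)
= 64000000 (after 6 factors)
= 1280000000 (after 7 factors)
= 25600000000 (after 8 factors)
= 512000000000 (after 9 factors)
= 10240000000000 (after 10 factors)
= 204800000000000 (after 11 factors)
= 204800000000000

204800000000000


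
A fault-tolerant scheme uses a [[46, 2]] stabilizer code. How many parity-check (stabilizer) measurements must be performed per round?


For an [[n,k]] stabilizer code:
Number of stabilizer generators = n - k
= 46 - 2
= 44

44


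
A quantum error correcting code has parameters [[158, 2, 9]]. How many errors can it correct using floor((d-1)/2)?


Code parameters: [[158, 2, 9]], distance d = 9.
Number of correctable errors = floor((d-1)/2)
= floor((9 - 1)/2)
= floor(8/2)
= 4

4


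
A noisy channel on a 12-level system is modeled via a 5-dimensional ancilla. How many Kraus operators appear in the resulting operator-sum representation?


Tracing out the environment in an orthonormal basis {|i>_E} gives Kraus operators K_i = <i|_E U |0>_E.
Number of Kraus operators = dim(H_env) = d_env
= 5

5


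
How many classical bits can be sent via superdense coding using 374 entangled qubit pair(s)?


Superdense coding allows 2 classical bits per shared entangled pair.
374 pair(s) -> 2 * 374 = 748 classical bits

748


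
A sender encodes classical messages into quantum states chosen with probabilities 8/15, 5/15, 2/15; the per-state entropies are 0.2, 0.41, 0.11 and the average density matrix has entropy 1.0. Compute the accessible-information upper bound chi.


chi = S(rho) - sum_i p_i * S(rho_i)
Weighted entropy = 8/15 * 0.2 + 5/15 * 0.41 + 2/15 * 0.11
= 0.2580
chi = 1.0 - 0.2580
= 0.7420

0.7420


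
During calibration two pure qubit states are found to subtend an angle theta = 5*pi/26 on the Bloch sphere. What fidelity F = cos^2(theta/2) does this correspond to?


For states separated by angle theta on Bloch sphere:
F = cos^2(theta/2)
theta = 5*pi/26 = 0.6042
theta/2 = 0.3021
cos(theta/2) = 0.9547
F = 0.9115

0.9115


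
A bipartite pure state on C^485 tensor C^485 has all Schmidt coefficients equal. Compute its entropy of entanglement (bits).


For a maximally entangled state in d x d:
S = log2(d) = log2(485)
= 8.9218

8.9218


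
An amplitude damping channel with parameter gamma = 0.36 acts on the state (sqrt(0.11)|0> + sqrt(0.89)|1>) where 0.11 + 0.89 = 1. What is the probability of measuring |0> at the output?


For amplitude damping with parameter gamma on state sqrt(a)|0> + sqrt(b)|1>:
alpha^2 = 0.11, beta^2 = 0.89
P(|0>) = alpha^2 + gamma * beta^2
= 0.11 + 0.36 * 0.89
= 0.11 + 0.3204
= 0.4304

0.4304


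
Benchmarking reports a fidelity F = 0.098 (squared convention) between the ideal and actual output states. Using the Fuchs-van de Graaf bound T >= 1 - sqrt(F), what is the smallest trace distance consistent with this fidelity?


Fuchs-van de Graaf (squared-fidelity convention): 1 - sqrt(F) <= T <= sqrt(1 - F).
Lower bound: T >= 1 - sqrt(F)
sqrt(F) = sqrt(0.098) = 0.3130
T >= 1 - 0.3130
T >= 0.6870

0.6870


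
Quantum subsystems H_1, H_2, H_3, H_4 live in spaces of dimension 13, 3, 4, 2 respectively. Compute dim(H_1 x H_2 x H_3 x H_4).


dim(H_1 x H_2 x H_3 x H_4) = 13 * 3 * 4 * 2
= 39 * 4 * 2
= 156 * 2
= 312

312


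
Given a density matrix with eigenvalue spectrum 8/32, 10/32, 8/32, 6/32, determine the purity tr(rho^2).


tr(rho^2) = sum of eigenvalues squared
= (8/32)^2 + (10/32)^2 + (8/32)^2 + (6/32)^2
= (64 + 100 + 64 + 36) / 1024
= 264/1024
= 0.2578

0.2578


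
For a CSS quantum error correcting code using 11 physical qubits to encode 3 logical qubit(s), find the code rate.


Code rate R = k/n
= 3/11
= 0.2727

0.2727


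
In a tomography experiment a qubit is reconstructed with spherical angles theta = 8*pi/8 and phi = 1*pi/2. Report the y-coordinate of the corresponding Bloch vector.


theta = 3.1416, phi = 1.5708
r_y = sin(theta)*sin(phi) = 0.0000 * 1.0000
r_y = 0.0000

0.0000


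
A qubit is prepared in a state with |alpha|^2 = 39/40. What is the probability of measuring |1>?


|alpha|^2 = 39/40 = 0.9750
|beta|^2 = 1 - 39/40 = 1/40 = 0.0250
P(|1>) = |beta|^2 = 0.0250

0.0250


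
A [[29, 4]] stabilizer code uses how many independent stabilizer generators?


For an [[n,k]] stabilizer code:
Number of stabilizer generators = n - k
= 29 - 4
= 25

25


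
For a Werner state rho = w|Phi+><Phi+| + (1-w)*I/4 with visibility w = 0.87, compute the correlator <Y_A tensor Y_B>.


|Phi+> = (|00> + |11>)/sqrt(2)
For the pure Bell state, <Y_A Y_B> = -1 (Bell-state Pauli correlator).
The maximally-mixed part I/4 has tr(I/4 * P tensor P) = 0 for any traceless Pauli P.
So <Y_A Y_B>_rho = w * (-1) + (1 - w) * 0
= 0.87 * (-1)
= -0.8700

-0.8700


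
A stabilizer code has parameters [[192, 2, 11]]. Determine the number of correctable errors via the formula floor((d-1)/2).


Code parameters: [[192, 2, 11]], distance d = 11.
Number of correctable errors = floor((d-1)/2)
= floor((11 - 1)/2)
= floor(10/2)
= 5

5


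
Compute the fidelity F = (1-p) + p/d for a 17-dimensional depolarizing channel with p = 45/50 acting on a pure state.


F = (1-p) + p/d
= (1 - 0.9000) + 0.9000/17
= 0.1000 + 0.0529
= 0.1529

0.1529


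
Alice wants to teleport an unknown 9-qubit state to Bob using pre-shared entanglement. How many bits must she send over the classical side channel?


Quantum teleportation requires 2 classical bits per qubit teleported.
9 qubit(s) -> 2 * 9 = 18 classical bits

18
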